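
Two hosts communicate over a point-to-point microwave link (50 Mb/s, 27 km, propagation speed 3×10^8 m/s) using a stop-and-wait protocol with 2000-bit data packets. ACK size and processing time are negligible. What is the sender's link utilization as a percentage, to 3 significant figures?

18.2 %

t_tx = L/R = 2000/50000000 = 4e-05 s.
t_prop = 27000/300000000 = 9e-05 s; RTT = 0.00018 s.
Cycle = t_tx + RTT = 0.00022 s.
Utilization = t_tx / cycle = 4e-05/0.00022 = 18.2 %.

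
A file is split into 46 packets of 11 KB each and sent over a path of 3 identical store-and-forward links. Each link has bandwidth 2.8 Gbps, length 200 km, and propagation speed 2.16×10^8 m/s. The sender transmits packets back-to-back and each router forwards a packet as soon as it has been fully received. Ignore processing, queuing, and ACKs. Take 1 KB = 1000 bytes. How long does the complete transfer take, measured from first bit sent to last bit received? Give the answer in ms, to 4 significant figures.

4.286 ms

Per-hop transmission t_tx = L/R = 88000/2800000000 = 0.0314286 ms.
Per-hop propagation t_prop = 200000/216000000 = 0.925926 ms.
Pipeline fill: first packet needs 3·t_tx to clear all hops; remaining 45 packets each add one t_tx.
Total = (3+46-1)·t_tx + 3·t_prop = 48·0.0314286 + 3·0.925926 = 4.286 ms.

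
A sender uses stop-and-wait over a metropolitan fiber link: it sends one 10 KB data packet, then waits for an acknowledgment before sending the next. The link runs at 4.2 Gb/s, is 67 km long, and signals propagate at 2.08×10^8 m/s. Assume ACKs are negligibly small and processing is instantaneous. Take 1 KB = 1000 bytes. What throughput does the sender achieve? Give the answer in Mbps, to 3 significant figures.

t_tx = L/R = 80000/4200000000 = 1.90476e-05 s.
t_prop = 67000/208000000 = 0.000322115 s; RTT = 0.000644231 s.
Cycle = t_tx + RTT = 0.000663278 s.
Throughput = L / cycle = 80000 / 0.000663278 = 121 Mbps.

121 Mbps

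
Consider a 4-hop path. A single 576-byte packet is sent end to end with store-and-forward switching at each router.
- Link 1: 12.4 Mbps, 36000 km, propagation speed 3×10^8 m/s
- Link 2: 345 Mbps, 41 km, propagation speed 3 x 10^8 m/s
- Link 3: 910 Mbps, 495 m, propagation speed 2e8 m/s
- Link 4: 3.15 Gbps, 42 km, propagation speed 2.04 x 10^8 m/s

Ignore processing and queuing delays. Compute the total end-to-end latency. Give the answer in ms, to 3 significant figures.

121 ms

L = 576 × 8 = 4608 bits.
Transmission delays (L/R per hop): 0.371613, 0.0133565, 0.00506374, 0.00146286 ms; sum = 0.391496 ms.
Propagation delays (d/s per hop): 120, 0.136667, 0.002475, 0.205882 ms; sum = 120.345 ms.
End-to-end = 121 ms.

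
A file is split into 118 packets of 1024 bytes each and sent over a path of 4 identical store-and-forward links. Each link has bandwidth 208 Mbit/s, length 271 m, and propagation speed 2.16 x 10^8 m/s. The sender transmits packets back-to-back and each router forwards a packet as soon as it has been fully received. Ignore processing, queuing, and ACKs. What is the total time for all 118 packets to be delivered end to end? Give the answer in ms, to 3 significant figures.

Per-hop transmission t_tx = L/R = 8192/208000000 = 0.0393846 ms.
Per-hop propagation t_prop = 271/216000000 = 0.00125463 ms.
Pipeline fill: first packet needs 4·t_tx to clear all hops; remaining 117 packets each add one t_tx.
Total = (4+118-1)·t_tx + 4·t_prop = 121·0.0393846 + 4·0.00125463 = 4.77 ms.

4.77 ms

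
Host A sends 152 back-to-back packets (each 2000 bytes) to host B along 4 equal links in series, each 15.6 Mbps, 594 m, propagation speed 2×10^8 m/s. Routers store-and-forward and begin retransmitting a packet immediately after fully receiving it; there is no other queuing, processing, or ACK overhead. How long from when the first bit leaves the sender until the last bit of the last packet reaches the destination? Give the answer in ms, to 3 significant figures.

159 ms

Per-hop transmission t_tx = L/R = 16000/15600000 = 1.02564 ms.
Per-hop propagation t_prop = 594/200000000 = 0.00297 ms.
Pipeline fill: first packet needs 4·t_tx to clear all hops; remaining 151 packets each add one t_tx.
Total = (4+152-1)·t_tx + 4·t_prop = 155·1.02564 + 4·0.00297 = 159 ms.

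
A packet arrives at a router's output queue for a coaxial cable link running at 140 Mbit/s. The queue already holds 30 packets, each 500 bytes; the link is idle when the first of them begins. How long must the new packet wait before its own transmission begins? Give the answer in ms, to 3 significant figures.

0.857 ms

Each queued packet: L/R = 4000/140000000 = 0.0285714 ms.
30 queued → 0.857143 ms.
Queuing delay = 0.857 ms.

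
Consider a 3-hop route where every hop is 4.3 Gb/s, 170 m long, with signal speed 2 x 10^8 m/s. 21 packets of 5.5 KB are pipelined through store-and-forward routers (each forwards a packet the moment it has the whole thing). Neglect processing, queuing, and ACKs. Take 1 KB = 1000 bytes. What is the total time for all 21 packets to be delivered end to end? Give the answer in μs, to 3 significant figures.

238 μs

Per-hop transmission t_tx = L/R = 44000/4300000000 = 10.2326 μs.
Per-hop propagation t_prop = 170/200000000 = 0.85 μs.
Pipeline fill: first packet needs 3·t_tx to clear all hops; remaining 20 packets each add one t_tx.
Total = (3+21-1)·t_tx + 3·t_prop = 23·10.2326 + 3·0.85 = 238 μs.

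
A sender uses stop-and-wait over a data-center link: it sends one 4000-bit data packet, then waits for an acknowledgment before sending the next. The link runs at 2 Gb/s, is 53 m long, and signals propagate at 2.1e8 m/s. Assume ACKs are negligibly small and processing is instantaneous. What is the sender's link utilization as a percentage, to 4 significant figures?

79.85 %

t_tx = L/R = 4000/2000000000 = 2e-06 s.
t_prop = 53/210000000 = 2.52381e-07 s; RTT = 5.04762e-07 s.
Cycle = t_tx + RTT = 2.50476e-06 s.
Utilization = t_tx / cycle = 2e-06/2.50476e-06 = 79.85 %.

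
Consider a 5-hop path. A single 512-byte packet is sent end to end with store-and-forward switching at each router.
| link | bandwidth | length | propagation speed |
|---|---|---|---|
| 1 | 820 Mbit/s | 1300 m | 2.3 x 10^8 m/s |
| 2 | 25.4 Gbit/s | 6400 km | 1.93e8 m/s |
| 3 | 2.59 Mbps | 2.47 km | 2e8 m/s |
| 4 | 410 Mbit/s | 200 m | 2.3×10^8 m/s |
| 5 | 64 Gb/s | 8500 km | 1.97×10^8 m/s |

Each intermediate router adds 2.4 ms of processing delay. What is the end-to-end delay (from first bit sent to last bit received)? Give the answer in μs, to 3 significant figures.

L = 512 × 8 = 4096 bits.
Transmission delays (L/R per hop): 4.99512, 0.16126, 1581.47, 9.99024, 0.064 μs; sum = 1596.68 μs.
Propagation delays (d/s per hop): 5.65217, 33160.6, 12.35, 0.869565, 43147.2 μs; sum = 76326.7 μs.
Processing at 4 router(s): 4 × 2.4 ms = 9600 μs.
End-to-end = 87500 μs.

87500 μs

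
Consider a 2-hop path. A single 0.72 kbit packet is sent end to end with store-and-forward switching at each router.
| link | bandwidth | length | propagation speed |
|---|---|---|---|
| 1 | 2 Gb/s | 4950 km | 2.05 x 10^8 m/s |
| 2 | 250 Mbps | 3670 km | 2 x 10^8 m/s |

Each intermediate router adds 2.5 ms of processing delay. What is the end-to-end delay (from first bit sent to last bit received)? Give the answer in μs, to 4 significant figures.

L = 720 bits.
Transmission delays (L/R per hop): 0.36, 2.88 μs; sum = 3.24 μs.
Propagation delays (d/s per hop): 24146.3, 18350 μs; sum = 42496.3 μs.
Processing at 1 router(s): 1 × 2.5 ms = 2500 μs.
End-to-end = 45000 μs.

45000 μs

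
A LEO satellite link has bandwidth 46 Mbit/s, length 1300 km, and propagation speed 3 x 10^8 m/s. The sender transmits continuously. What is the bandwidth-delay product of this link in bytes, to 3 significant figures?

Propagation delay = 1300000 / 300000000 = 0.00433333 s.
BDP = R × t_prop = 46000000 × 0.00433333 = 199333 bits.
In bytes: 199333/8 = 24900 bytes.

24900 bytes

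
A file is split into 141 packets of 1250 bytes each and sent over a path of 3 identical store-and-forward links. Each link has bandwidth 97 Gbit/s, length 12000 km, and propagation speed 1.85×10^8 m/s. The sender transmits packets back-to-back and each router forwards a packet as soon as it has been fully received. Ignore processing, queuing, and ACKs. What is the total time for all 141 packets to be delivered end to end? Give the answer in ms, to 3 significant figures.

195 ms

Per-hop transmission t_tx = L/R = 10000/97000000000 = 0.000103093 ms.
Per-hop propagation t_prop = 12000000/185000000 = 64.8649 ms.
Pipeline fill: first packet needs 3·t_tx to clear all hops; remaining 140 packets each add one t_tx.
Total = (3+141-1)·t_tx + 3·t_prop = 143·0.000103093 + 3·64.8649 = 195 ms.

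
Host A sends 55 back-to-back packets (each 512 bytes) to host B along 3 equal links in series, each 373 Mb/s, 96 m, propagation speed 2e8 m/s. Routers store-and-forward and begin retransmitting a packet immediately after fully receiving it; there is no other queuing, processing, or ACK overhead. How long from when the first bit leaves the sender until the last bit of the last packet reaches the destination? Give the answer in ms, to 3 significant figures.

0.627 ms

Per-hop transmission t_tx = L/R = 4096/373000000 = 0.0109812 ms.
Per-hop propagation t_prop = 96/200000000 = 0.00048 ms.
Pipeline fill: first packet needs 3·t_tx to clear all hops; remaining 54 packets each add one t_tx.
Total = (3+55-1)·t_tx + 3·t_prop = 57·0.0109812 + 3·0.00048 = 0.627 ms.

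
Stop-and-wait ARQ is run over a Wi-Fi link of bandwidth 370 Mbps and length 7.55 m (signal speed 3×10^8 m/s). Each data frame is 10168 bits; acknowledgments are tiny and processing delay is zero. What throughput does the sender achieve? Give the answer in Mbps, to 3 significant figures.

369 Mbps

t_tx = L/R = 10168/370000000 = 2.74811e-05 s.
t_prop = 7.55/300000000 = 2.51667e-08 s; RTT = 5.03333e-08 s.
Cycle = t_tx + RTT = 2.75314e-05 s.
Throughput = L / cycle = 10168 / 2.75314e-05 = 369 Mbps.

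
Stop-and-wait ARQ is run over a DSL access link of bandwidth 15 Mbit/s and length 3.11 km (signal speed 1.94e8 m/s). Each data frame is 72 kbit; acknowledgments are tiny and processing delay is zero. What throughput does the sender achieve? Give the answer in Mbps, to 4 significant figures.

14.90 Mbps

t_tx = L/R = 72000/15000000 = 0.0048 s.
t_prop = 3110/194000000 = 1.60309e-05 s; RTT = 3.20619e-05 s.
Cycle = t_tx + RTT = 0.00483206 s.
Throughput = L / cycle = 72000 / 0.00483206 = 14.90 Mbps.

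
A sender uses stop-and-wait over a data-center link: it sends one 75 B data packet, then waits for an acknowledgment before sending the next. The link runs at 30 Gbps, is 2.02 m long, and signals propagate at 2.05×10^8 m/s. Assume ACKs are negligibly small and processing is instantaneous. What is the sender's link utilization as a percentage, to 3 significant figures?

t_tx = L/R = 600/30000000000 = 2e-08 s.
t_prop = 2.02/2.05e+08 = 9.85366e-09 s; RTT = 1.97073e-08 s.
Cycle = t_tx + RTT = 3.97073e-08 s.
Utilization = t_tx / cycle = 2e-08/3.97073e-08 = 50.4 %.

50.4 %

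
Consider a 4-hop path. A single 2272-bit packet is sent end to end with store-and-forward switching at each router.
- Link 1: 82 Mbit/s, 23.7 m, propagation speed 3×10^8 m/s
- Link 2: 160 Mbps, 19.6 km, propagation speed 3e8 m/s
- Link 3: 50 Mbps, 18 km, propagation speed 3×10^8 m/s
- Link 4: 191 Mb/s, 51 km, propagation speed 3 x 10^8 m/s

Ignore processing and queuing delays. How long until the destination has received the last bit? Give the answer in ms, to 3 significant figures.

0.395 ms

Transmission delays (L/R per hop): 0.0277073, 0.0142, 0.04544, 0.0118953 ms; sum = 0.0992426 ms.
Propagation delays (d/s per hop): 7.9e-05, 0.0653333, 0.06, 0.17 ms; sum = 0.295412 ms.
End-to-end = 0.395 ms.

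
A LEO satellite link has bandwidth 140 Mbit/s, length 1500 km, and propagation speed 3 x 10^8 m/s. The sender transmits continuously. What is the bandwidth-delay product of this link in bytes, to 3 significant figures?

Propagation delay = 1500000 / 300000000 = 0.005 s.
BDP = R × t_prop = 140000000 × 0.005 = 700000 bits.
In bytes: 700000/8 = 87500 bytes.

87500 bytes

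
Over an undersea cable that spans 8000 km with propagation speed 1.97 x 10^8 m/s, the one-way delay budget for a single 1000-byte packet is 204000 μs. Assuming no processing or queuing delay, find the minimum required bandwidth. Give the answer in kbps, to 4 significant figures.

48.96 kbps

L = 8000 bits.
Propagation delay = 8000000 / 197000000 = 40609.1 μs.
Transmission budget = 204000 − 40609.1 = 163391 μs.
R ≥ L / t_tx = 8000 bits / 0.163391 s = 48.96 kbps.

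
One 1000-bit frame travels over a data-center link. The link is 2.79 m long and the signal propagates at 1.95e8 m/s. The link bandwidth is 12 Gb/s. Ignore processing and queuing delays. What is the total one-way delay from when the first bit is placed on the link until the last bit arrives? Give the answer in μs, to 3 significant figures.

Transmission delay = L/R = 1000 / 12000000000 = 0.0833333 μs.
Propagation delay = d/s = 2.79 m / 195000000 m/s = 0.0143077 μs.
Total = 0.0976 μs.

0.0976 μs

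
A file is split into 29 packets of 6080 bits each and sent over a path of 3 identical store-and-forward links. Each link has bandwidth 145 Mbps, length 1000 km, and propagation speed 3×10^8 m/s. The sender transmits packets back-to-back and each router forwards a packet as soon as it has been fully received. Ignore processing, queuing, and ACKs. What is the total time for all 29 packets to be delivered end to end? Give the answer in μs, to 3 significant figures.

Per-hop transmission t_tx = L/R = 6080/145000000 = 41.931 μs.
Per-hop propagation t_prop = 1000000/300000000 = 3333.33 μs.
Pipeline fill: first packet needs 3·t_tx to clear all hops; remaining 28 packets each add one t_tx.
Total = (3+29-1)·t_tx + 3·t_prop = 31·41.931 + 3·3333.33 = 11300 μs.

11300 μs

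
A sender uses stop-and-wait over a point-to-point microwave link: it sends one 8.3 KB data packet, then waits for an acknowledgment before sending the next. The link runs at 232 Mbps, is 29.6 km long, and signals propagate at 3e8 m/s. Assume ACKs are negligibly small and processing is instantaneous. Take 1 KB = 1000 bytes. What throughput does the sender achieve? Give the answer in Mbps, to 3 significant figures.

137 Mbps

t_tx = L/R = 66400/232000000 = 0.000286207 s.
t_prop = 29600/300000000 = 9.86667e-05 s; RTT = 0.000197333 s.
Cycle = t_tx + RTT = 0.00048354 s.
Throughput = L / cycle = 66400 / 0.00048354 = 137 Mbps.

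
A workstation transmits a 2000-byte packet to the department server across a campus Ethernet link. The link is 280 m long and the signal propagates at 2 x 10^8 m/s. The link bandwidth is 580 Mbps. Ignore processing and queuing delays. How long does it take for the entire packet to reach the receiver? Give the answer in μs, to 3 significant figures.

29.0 μs

L = 2000 × 8 = 16000 bits.
Transmission delay = L/R = 16000 / 580000000 = 27.5862 μs.
Propagation delay = d/s = 280 m / 200000000 m/s = 1.4 μs.
Total = 29.0 μs.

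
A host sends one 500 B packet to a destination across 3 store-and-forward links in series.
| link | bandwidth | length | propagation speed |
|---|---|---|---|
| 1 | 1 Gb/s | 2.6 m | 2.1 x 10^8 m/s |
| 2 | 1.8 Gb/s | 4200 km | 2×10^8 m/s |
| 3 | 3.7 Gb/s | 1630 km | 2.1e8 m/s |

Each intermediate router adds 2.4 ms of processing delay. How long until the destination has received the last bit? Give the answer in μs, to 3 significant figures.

L = 500 × 8 = 4000 bits.
Transmission delays (L/R per hop): 4, 2.22222, 1.08108 μs; sum = 7.3033 μs.
Propagation delays (d/s per hop): 0.012381, 21000, 7761.9 μs; sum = 28761.9 μs.
Processing at 2 router(s): 2 × 2.4 ms = 4800 μs.
End-to-end = 33600 μs.

33600 μs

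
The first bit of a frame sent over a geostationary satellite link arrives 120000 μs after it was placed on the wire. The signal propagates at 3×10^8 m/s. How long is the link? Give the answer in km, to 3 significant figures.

d = s × t_prop = 300000000 × 0.12 = 36000 km.

36000 km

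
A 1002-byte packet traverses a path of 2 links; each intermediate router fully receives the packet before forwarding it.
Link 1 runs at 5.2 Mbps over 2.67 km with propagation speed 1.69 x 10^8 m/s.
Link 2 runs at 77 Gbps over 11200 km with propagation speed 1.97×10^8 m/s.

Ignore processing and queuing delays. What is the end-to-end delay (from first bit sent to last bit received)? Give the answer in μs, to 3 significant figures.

L = 1002 × 8 = 8016 bits.
Transmission delays (L/R per hop): 1541.54, 0.104104 μs; sum = 1541.64 μs.
Propagation delays (d/s per hop): 15.7988, 56852.8 μs; sum = 56868.6 μs.
End-to-end = 58400 μs.

58400 μs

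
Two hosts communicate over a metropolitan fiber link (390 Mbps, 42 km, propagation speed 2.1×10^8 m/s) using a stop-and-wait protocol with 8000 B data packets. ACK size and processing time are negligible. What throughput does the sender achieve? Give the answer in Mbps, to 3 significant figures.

t_tx = L/R = 64000/390000000 = 0.000164103 s.
t_prop = 42000/210000000 = 0.0002 s; RTT = 0.0004 s.
Cycle = t_tx + RTT = 0.000564103 s.
Throughput = L / cycle = 64000 / 0.000564103 = 113 Mbps.

113 Mbps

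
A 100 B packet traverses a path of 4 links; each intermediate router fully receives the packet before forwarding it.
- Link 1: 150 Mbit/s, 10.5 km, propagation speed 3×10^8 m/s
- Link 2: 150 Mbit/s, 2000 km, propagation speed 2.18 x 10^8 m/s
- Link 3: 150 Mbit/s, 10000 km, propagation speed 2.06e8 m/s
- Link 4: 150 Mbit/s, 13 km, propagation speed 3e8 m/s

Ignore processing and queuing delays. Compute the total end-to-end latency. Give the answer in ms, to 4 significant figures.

57.82 ms

L = 100 × 8 = 800 bits.
Transmission delay per hop = L/R = 800/150000000 = 0.00533333 ms; 4 hops → 0.0213333 ms.
Propagation delays (d/s per hop): 0.035, 9.17431, 48.5437, 0.0433333 ms; sum = 57.7963 ms.
End-to-end = 57.82 ms.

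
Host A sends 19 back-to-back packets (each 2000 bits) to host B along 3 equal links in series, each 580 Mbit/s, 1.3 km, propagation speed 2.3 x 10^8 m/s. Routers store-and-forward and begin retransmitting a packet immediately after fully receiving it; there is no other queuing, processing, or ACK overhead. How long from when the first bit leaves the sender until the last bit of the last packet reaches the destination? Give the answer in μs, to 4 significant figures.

89.37 μs

Per-hop transmission t_tx = L/R = 2000/580000000 = 3.44828 μs.
Per-hop propagation t_prop = 1300/2.3e+08 = 5.65217 μs.
Pipeline fill: first packet needs 3·t_tx to clear all hops; remaining 18 packets each add one t_tx.
Total = (3+19-1)·t_tx + 3·t_prop = 21·3.44828 + 3·5.65217 = 89.37 μs.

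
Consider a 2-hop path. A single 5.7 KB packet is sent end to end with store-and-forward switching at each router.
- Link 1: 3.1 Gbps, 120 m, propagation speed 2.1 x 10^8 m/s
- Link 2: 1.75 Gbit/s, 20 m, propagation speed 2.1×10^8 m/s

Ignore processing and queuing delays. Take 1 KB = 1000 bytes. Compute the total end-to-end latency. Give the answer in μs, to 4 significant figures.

41.43 μs

L = 45600 bits.
Transmission delays (L/R per hop): 14.7097, 26.0571 μs; sum = 40.7668 μs.
Propagation delays (d/s per hop): 0.571429, 0.0952381 μs; sum = 0.666667 μs.
End-to-end = 41.43 μs.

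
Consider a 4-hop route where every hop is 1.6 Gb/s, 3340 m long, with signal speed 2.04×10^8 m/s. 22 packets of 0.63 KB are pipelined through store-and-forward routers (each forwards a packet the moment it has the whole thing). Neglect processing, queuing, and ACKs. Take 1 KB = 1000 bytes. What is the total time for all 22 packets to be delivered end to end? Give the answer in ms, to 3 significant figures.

0.144 ms

Per-hop transmission t_tx = L/R = 5040/1600000000 = 0.00315 ms.
Per-hop propagation t_prop = 3340/204000000 = 0.0163725 ms.
Pipeline fill: first packet needs 4·t_tx to clear all hops; remaining 21 packets each add one t_tx.
Total = (4+22-1)·t_tx + 4·t_prop = 25·0.00315 + 4·0.0163725 = 0.144 ms.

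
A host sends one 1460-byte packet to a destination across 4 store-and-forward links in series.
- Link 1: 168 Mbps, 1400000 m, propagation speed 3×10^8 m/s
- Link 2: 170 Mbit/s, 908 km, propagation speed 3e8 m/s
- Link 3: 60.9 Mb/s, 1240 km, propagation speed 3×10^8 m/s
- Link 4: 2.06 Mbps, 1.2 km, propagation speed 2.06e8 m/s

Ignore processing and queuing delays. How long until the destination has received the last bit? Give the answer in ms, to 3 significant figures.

L = 1460 × 8 = 11680 bits.
Transmission delays (L/R per hop): 0.0695238, 0.0687059, 0.19179, 5.6699 ms; sum = 5.99992 ms.
Propagation delays (d/s per hop): 4.66667, 3.02667, 4.13333, 0.00582524 ms; sum = 11.8325 ms.
End-to-end = 17.8 ms.

17.8 ms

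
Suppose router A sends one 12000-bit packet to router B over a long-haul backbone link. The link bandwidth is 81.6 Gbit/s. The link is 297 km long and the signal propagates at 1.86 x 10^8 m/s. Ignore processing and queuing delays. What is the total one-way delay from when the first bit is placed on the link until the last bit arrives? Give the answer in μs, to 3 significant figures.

1600 μs

Transmission delay = L/R = 12000 / 81600000000 = 0.147059 μs.
Propagation delay = d/s = 297000 m / 186000000 m/s = 1596.77 μs.
Total = 1600 μs.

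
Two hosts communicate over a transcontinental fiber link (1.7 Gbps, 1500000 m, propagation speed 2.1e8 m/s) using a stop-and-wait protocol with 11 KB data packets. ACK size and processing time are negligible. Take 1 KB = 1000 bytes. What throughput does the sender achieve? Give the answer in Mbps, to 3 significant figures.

6.14 Mbps

t_tx = L/R = 88000/1700000000 = 5.17647e-05 s.
t_prop = 1500000/210000000 = 0.00714286 s; RTT = 0.0142857 s.
Cycle = t_tx + RTT = 0.0143375 s.
Throughput = L / cycle = 88000 / 0.0143375 = 6.14 Mbps.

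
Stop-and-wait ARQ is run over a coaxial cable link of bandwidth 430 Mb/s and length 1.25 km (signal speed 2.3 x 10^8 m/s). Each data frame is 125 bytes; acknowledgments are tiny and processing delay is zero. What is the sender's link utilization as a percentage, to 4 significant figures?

17.62 %

t_tx = L/R = 1000/430000000 = 2.32558e-06 s.
t_prop = 1250/2.3e+08 = 5.43478e-06 s; RTT = 1.08696e-05 s.
Cycle = t_tx + RTT = 1.31951e-05 s.
Utilization = t_tx / cycle = 2.32558e-06/1.31951e-05 = 17.62 %.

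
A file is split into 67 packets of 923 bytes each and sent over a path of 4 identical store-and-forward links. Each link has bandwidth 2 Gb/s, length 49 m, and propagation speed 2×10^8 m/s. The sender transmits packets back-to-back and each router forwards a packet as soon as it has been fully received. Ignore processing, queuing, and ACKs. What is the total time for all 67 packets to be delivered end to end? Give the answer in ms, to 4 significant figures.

Per-hop transmission t_tx = L/R = 7384/2000000000 = 0.003692 ms.
Per-hop propagation t_prop = 49/200000000 = 0.000245 ms.
Pipeline fill: first packet needs 4·t_tx to clear all hops; remaining 66 packets each add one t_tx.
Total = (4+67-1)·t_tx + 4·t_prop = 70·0.003692 + 4·0.000245 = 0.2594 ms.

0.2594 ms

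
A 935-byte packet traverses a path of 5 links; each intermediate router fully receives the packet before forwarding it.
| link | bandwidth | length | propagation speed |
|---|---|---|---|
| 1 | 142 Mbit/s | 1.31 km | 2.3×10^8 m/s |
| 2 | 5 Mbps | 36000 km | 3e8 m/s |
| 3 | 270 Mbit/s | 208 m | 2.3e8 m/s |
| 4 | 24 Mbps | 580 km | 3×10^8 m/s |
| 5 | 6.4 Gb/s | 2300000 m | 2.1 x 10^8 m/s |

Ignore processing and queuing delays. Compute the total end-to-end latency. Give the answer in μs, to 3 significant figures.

L = 935 × 8 = 7480 bits.
Transmission delays (L/R per hop): 52.6761, 1496, 27.7037, 311.667, 1.16875 μs; sum = 1889.22 μs.
Propagation delays (d/s per hop): 5.69565, 120000, 0.904348, 1933.33, 10952.4 μs; sum = 132892 μs.
End-to-end = 135000 μs.

135000 μs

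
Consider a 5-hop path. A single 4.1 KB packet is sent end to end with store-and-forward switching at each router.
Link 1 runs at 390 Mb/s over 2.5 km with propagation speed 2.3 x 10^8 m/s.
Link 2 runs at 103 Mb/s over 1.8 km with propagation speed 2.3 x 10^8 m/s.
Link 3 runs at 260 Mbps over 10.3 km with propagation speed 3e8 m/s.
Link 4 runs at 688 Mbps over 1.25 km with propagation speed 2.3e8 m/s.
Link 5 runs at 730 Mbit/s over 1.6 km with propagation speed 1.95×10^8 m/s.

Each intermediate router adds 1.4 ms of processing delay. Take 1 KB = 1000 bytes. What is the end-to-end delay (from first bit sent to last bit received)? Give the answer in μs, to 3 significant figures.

6290 μs

L = 32800 bits.
Transmission delays (L/R per hop): 84.1026, 318.447, 126.154, 47.6744, 44.9315 μs; sum = 621.309 μs.
Propagation delays (d/s per hop): 10.8696, 7.82609, 34.3333, 5.43478, 8.20513 μs; sum = 66.6689 μs.
Processing at 4 router(s): 4 × 1.4 ms = 5600 μs.
End-to-end = 6290 μs.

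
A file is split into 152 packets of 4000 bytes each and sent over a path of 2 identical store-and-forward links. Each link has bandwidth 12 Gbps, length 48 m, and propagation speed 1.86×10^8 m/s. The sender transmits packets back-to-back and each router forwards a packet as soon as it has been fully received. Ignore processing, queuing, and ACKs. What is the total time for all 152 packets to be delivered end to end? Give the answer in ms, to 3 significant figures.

Per-hop transmission t_tx = L/R = 32000/12000000000 = 0.00266667 ms.
Per-hop propagation t_prop = 48/186000000 = 0.000258065 ms.
Pipeline fill: first packet needs 2·t_tx to clear all hops; remaining 151 packets each add one t_tx.
Total = (2+152-1)·t_tx + 2·t_prop = 153·0.00266667 + 2·0.000258065 = 0.409 ms.

0.409 ms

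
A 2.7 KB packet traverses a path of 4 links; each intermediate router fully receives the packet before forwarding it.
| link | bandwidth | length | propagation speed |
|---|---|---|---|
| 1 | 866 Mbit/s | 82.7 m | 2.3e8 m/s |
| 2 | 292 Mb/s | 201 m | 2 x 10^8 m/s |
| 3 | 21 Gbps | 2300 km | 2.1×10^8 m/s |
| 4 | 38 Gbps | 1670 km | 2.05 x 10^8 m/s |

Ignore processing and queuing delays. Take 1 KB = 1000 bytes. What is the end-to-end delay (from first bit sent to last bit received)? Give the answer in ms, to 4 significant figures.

L = 21600 bits.
Transmission delays (L/R per hop): 0.0249423, 0.0739726, 0.00102857, 0.000568421 ms; sum = 0.100512 ms.
Propagation delays (d/s per hop): 0.000359565, 0.001005, 10.9524, 8.14634 ms; sum = 19.1001 ms.
End-to-end = 19.20 ms.

19.20 ms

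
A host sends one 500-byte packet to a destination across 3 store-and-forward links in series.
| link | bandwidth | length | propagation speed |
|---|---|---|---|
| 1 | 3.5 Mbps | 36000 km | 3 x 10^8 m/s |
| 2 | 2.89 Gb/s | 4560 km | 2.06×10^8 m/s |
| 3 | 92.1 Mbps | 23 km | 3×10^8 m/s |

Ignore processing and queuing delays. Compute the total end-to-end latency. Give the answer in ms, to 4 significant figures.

L = 500 × 8 = 4000 bits.
Transmission delays (L/R per hop): 1.14286, 0.00138408, 0.0434311 ms; sum = 1.18767 ms.
Propagation delays (d/s per hop): 120, 22.1359, 0.0766667 ms; sum = 142.213 ms.
End-to-end = 143.4 ms.

143.4 ms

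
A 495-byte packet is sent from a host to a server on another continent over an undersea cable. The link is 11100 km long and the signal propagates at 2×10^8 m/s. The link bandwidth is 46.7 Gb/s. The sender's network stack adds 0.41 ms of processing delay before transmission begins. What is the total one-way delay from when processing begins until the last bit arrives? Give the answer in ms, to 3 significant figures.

55.9 ms

L = 495 × 8 = 3960 bits.
Transmission delay = L/R = 3960 / 46700000000 = 8.47966e-05 ms.
Propagation delay = d/s = 11100000 m / 200000000 m/s = 55.5 ms.
Plus processing delay 0.41 ms = 0.41 ms.
Total = 55.9 ms.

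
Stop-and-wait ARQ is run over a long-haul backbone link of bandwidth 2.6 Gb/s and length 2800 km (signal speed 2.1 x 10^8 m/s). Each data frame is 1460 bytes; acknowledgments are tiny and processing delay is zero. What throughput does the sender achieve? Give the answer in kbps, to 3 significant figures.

t_tx = L/R = 11680/2600000000 = 4.49231e-06 s.
t_prop = 2800000/210000000 = 0.0133333 s; RTT = 0.0266667 s.
Cycle = t_tx + RTT = 0.0266712 s.
Throughput = L / cycle = 11680 / 0.0266712 = 438 kbps.

438 kbps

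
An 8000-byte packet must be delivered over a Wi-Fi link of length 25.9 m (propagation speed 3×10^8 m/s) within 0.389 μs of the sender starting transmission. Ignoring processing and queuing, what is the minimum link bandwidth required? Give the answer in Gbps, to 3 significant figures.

211 Gbps

L = 64000 bits.
Propagation delay = 25.9 / 300000000 = 0.0863333 μs.
Transmission budget = 0.389 − 0.0863333 = 0.302667 μs.
R ≥ L / t_tx = 64000 bits / 3.02667e-07 s = 211 Gbps.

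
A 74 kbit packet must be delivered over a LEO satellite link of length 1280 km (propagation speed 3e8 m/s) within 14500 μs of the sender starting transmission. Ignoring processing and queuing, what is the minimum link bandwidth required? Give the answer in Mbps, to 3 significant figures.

Propagation delay = 1280000 / 300000000 = 4266.67 μs.
Transmission budget = 14500 − 4266.67 = 10233.3 μs.
R ≥ L / t_tx = 74000 bits / 0.0102333 s = 7.23 Mbps.

7.23 Mbps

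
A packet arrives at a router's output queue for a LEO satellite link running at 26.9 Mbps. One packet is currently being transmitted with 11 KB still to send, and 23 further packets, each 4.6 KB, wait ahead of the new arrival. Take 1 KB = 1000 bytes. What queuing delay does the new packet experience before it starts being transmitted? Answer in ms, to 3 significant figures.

34.7 ms

Each queued packet: L/R = 36800/26900000 = 1.36803 ms.
23 queued → 31.4647 ms.
Plus remaining 88000 bits of current packet: 3.27138 ms.
Queuing delay = 34.7 ms.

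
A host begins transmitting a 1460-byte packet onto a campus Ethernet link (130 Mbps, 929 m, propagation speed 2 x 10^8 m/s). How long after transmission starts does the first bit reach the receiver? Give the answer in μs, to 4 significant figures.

First bit experiences only propagation delay: d/s = 929/200000000 = 4.645 μs.

4.645 μs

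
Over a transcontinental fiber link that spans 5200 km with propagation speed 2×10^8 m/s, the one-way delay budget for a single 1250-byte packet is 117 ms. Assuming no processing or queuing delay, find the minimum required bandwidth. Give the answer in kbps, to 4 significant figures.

L = 10000 bits.
Propagation delay = 5200000 / 200000000 = 26 ms.
Transmission budget = 117 − 26 = 91 ms.
R ≥ L / t_tx = 10000 bits / 0.091 s = 109.9 kbps.

109.9 kbps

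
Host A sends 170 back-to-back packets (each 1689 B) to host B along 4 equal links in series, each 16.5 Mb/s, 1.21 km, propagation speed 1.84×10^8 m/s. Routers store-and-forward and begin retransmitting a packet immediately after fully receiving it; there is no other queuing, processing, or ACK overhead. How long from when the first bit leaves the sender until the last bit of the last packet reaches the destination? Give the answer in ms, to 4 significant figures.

141.7 ms

Per-hop transmission t_tx = L/R = 13512/16500000 = 0.818909 ms.
Per-hop propagation t_prop = 1210/184000000 = 0.00657609 ms.
Pipeline fill: first packet needs 4·t_tx to clear all hops; remaining 169 packets each add one t_tx.
Total = (4+170-1)·t_tx + 4·t_prop = 173·0.818909 + 4·0.00657609 = 141.7 ms.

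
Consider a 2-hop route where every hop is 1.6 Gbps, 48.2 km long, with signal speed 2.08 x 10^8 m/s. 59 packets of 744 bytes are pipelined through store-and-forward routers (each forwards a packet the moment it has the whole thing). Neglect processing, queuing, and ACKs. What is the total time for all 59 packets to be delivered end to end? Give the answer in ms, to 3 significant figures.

Per-hop transmission t_tx = L/R = 5952/1600000000 = 0.00372 ms.
Per-hop propagation t_prop = 48200/208000000 = 0.231731 ms.
Pipeline fill: first packet needs 2·t_tx to clear all hops; remaining 58 packets each add one t_tx.
Total = (2+59-1)·t_tx + 2·t_prop = 60·0.00372 + 2·0.231731 = 0.687 ms.

0.687 ms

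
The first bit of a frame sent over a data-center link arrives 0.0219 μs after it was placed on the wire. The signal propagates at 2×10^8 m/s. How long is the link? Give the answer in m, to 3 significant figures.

d = s × t_prop = 200000000 × 2.19e-08 = 4.38 m.

4.38 m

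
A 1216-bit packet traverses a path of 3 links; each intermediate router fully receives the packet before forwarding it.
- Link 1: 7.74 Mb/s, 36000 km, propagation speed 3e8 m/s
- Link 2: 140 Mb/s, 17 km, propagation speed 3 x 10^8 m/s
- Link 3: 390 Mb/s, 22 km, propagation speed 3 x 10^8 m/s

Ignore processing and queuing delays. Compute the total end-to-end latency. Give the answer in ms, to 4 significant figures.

Transmission delays (L/R per hop): 0.157106, 0.00868571, 0.00311795 ms; sum = 0.16891 ms.
Propagation delays (d/s per hop): 120, 0.0566667, 0.0733333 ms; sum = 120.13 ms.
End-to-end = 120.3 ms.

120.3 ms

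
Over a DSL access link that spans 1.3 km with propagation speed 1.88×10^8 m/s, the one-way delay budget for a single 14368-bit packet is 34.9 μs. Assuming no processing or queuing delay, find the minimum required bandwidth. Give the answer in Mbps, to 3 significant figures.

513 Mbps

Propagation delay = 1300 / 188000000 = 6.91489 μs.
Transmission budget = 34.9 − 6.91489 = 27.9851 μs.
R ≥ L / t_tx = 14368 bits / 2.79851e-05 s = 513 Mbps.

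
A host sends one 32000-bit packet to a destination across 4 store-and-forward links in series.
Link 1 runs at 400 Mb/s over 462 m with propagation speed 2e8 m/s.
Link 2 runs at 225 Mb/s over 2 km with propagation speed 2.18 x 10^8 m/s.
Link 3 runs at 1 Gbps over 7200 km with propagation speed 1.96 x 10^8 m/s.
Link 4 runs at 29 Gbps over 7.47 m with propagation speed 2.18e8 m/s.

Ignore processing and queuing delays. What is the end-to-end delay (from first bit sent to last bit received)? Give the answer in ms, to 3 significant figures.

Transmission delays (L/R per hop): 0.08, 0.142222, 0.032, 0.00110345 ms; sum = 0.255326 ms.
Propagation delays (d/s per hop): 0.00231, 0.00917431, 36.7347, 3.42661e-05 ms; sum = 36.7462 ms.
End-to-end = 37.0 ms.

37.0 ms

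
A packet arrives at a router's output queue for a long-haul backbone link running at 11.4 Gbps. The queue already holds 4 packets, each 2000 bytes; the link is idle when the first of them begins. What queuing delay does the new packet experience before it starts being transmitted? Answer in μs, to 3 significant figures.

Each queued packet: L/R = 16000/11400000000 = 1.40351 μs.
4 queued → 5.61404 μs.
Queuing delay = 5.61 μs.

5.61 μs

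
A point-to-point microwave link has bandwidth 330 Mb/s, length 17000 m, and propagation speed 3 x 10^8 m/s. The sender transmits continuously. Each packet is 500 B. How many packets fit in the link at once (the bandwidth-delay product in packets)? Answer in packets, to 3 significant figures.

4.68 packets

Propagation delay = 17000 / 300000000 = 5.66667e-05 s.
BDP = R × t_prop = 330000000 × 5.66667e-05 = 18700 bits.
In packets of 4000 bits: 4.68 packets.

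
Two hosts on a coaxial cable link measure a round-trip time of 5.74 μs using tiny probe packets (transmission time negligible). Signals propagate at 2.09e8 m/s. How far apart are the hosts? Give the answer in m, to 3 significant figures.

600 m

One-way propagation = RTT/2 = 2.87 μs.
d = s × t = 209000000 × 2.87e-06 = 600 m.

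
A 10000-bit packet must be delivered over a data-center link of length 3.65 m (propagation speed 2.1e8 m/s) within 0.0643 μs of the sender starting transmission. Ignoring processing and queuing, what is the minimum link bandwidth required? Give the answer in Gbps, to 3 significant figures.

213 Gbps

Propagation delay = 3.65 / 210000000 = 0.017381 μs.
Transmission budget = 0.0643 − 0.017381 = 0.046919 μs.
R ≥ L / t_tx = 10000 bits / 4.6919e-08 s = 213 Gbps.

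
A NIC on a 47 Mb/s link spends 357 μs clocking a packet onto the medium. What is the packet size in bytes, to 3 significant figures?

L = R × t_tx = 47000000 b/s × 0.000357 s = 16779 bits.
In bytes: 16779 / 8 = 2100 bytes.

2100 bytes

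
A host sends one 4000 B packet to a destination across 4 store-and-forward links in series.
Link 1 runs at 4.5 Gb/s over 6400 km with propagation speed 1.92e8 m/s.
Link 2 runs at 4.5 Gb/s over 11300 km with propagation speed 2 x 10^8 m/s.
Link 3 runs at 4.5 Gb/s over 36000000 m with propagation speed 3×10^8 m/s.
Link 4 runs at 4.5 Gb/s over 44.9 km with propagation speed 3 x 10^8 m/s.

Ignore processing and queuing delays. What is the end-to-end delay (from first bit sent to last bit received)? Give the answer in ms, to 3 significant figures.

210 ms

L = 4000 × 8 = 32000 bits.
Transmission delay per hop = L/R = 32000/4500000000 = 0.00711111 ms; 4 hops → 0.0284444 ms.
Propagation delays (d/s per hop): 33.3333, 56.5, 120, 0.149667 ms; sum = 209.983 ms.
End-to-end = 210 ms.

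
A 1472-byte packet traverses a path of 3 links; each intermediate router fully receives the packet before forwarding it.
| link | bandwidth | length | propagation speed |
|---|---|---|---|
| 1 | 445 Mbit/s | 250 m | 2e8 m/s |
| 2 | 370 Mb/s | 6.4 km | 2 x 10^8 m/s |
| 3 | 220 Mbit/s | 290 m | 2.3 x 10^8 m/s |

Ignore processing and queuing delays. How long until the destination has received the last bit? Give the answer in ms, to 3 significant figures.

0.146 ms

L = 1472 × 8 = 11776 bits.
Transmission delays (L/R per hop): 0.0264629, 0.031827, 0.0535273 ms; sum = 0.111817 ms.
Propagation delays (d/s per hop): 0.00125, 0.032, 0.00126087 ms; sum = 0.0345109 ms.
End-to-end = 0.146 ms.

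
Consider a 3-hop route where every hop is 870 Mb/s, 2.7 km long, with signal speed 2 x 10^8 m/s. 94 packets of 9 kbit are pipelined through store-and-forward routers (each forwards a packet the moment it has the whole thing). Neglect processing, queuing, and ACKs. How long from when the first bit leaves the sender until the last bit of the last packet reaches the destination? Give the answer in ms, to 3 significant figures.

Per-hop transmission t_tx = L/R = 9000/870000000 = 0.0103448 ms.
Per-hop propagation t_prop = 2700/200000000 = 0.0135 ms.
Pipeline fill: first packet needs 3·t_tx to clear all hops; remaining 93 packets each add one t_tx.
Total = (3+94-1)·t_tx + 3·t_prop = 96·0.0103448 + 3·0.0135 = 1.03 ms.

1.03 ms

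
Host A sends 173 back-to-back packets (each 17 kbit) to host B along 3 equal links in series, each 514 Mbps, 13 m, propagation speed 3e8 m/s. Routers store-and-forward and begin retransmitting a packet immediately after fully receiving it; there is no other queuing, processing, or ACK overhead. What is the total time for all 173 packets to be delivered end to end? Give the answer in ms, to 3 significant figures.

5.79 ms

Per-hop transmission t_tx = L/R = 17000/514000000 = 0.0330739 ms.
Per-hop propagation t_prop = 13/300000000 = 4.33333e-05 ms.
Pipeline fill: first packet needs 3·t_tx to clear all hops; remaining 172 packets each add one t_tx.
Total = (3+173-1)·t_tx + 3·t_prop = 175·0.0330739 + 3·4.33333e-05 = 5.79 ms.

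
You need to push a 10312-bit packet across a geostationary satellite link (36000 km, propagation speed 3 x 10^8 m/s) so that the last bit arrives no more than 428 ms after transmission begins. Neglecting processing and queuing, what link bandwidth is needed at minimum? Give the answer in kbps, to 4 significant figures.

Propagation delay = 36000000 / 300000000 = 120 ms.
Transmission budget = 428 − 120 = 308 ms.
R ≥ L / t_tx = 10312 bits / 0.308 s = 33.48 kbps.

33.48 kbps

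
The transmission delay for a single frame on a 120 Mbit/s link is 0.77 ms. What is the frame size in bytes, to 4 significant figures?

L = R × t_tx = 120000000 b/s × 0.00077 s = 92400 bits.
In bytes: 92400 / 8 = 11550 bytes.

11550 bytes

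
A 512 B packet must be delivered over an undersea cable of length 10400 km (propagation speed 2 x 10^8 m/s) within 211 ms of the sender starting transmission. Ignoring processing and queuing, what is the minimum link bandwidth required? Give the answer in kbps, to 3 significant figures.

25.8 kbps

L = 4096 bits.
Propagation delay = 10400000 / 200000000 = 52 ms.
Transmission budget = 211 − 52 = 159 ms.
R ≥ L / t_tx = 4096 bits / 0.159 s = 25.8 kbps.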